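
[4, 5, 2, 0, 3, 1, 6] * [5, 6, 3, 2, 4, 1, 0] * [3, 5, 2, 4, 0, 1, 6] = [0, 5, 4, 1, 2, 6, 3]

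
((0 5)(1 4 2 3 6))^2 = (1 2 6 4 3)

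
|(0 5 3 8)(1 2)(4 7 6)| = 12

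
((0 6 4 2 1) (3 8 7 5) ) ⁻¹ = (0 1 2 4 6) (3 5 7 8) 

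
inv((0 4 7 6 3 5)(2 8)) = (0 5 3 6 7 4)(2 8)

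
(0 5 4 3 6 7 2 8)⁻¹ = (0 8 2 7 6 3 4 5)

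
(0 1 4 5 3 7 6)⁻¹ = (0 6 7 3 5 4 1)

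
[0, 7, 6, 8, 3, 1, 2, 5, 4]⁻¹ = [0, 5, 6, 4, 8, 7, 2, 1, 3]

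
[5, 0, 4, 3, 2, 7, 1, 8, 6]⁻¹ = [1, 6, 4, 3, 2, 0, 8, 5, 7]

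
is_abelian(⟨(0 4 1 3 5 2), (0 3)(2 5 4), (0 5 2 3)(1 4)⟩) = no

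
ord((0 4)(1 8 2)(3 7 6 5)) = 12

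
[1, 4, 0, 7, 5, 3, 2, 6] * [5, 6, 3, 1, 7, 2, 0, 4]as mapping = [0→6, 1→7, 2→5, 3→4, 4→2, 5→1, 6→3, 7→0]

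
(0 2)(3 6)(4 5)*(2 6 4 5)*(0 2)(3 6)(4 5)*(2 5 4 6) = (0 3 4)(2 5 6)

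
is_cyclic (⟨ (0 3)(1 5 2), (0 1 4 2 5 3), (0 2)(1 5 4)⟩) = no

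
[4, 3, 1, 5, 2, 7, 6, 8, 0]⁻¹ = [8, 2, 4, 1, 0, 3, 6, 5, 7]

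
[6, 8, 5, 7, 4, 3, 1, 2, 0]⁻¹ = [8, 6, 7, 5, 4, 2, 0, 3, 1]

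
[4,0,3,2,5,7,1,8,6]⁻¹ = [1,6,3,2,0,4,8,5,7]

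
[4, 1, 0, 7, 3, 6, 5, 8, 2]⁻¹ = [2, 1, 8, 4, 0, 6, 5, 3, 7]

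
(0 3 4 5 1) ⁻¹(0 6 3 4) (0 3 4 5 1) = (3 6 4 5) 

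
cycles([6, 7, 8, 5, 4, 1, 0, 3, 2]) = (0 6)(1 7 3 5)(2 8)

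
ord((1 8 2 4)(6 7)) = 4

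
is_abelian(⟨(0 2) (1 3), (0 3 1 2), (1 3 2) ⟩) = no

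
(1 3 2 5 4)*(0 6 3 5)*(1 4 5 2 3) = (0 6 1 2)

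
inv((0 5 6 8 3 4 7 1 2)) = (0 2 1 7 4 3 8 6 5)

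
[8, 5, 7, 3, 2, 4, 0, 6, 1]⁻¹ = [6, 8, 4, 3, 5, 1, 7, 2, 0]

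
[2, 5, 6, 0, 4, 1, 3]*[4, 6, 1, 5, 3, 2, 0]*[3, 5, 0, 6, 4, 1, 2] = [5, 0, 3, 4, 6, 2, 1]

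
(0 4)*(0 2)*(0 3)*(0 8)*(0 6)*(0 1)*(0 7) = (0 4 2 3 8 6 1 7)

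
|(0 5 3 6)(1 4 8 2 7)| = 20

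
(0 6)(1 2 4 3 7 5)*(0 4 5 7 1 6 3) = (0 3 1 2 5 6 4)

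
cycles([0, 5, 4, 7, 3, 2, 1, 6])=(1 5 2 4 3 7 6)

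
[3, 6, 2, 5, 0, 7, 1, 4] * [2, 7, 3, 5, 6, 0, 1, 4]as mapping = [0→5, 1→1, 2→3, 3→0, 4→2, 5→4, 6→7, 7→6]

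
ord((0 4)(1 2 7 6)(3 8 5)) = 12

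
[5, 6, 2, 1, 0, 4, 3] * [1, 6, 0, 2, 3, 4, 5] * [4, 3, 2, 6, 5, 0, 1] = [5, 0, 4, 1, 3, 6, 2]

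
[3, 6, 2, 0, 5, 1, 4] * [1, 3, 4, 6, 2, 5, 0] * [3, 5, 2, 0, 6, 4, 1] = [1, 3, 6, 5, 4, 0, 2]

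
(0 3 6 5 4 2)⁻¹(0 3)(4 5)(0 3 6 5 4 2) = (2 4)(3 6)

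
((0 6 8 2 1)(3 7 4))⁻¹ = (0 1 2 8 6)(3 4 7)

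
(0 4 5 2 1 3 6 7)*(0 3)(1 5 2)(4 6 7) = (0 6 4 2 5 1)(3 7)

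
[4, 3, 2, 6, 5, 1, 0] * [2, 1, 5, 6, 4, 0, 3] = [4, 6, 5, 3, 0, 1, 2]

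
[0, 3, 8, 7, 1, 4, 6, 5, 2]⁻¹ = [0, 4, 8, 1, 5, 7, 6, 3, 2]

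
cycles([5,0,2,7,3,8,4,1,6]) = (0 5 8 6 4 3 7 1)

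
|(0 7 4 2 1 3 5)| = 7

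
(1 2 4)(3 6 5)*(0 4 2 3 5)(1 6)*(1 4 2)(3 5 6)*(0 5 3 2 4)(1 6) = (0 4 2 6 5 1 3)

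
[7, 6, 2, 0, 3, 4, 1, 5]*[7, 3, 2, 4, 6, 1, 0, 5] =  [5, 0, 2, 7, 4, 6, 3, 1]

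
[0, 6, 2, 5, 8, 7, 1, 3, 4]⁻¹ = [0, 6, 2, 7, 8, 3, 1, 5, 4]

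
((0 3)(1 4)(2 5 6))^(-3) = (0 3)(1 4)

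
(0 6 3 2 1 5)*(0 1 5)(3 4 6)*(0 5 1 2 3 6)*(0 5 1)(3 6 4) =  (0 4 5 2)(3 6)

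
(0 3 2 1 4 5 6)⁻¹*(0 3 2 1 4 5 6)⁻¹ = (0 5 1 3 6 4 2)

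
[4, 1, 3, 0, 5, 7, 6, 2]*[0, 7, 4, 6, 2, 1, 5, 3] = [2, 7, 6, 0, 1, 3, 5, 4]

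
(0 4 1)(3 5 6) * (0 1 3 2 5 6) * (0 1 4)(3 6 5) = (1 4 6 2 3 5)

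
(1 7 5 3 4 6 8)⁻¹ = (1 8 6 4 3 5 7)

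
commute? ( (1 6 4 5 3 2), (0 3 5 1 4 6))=no: (1 6 4 5 3 2)*(0 3 5 1 4 6)=(0 3 2 4 1), (0 3 5 1 4 6)*(1 6 4 5 3 2)=(0 2 1 5 6)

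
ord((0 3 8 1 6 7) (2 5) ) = 6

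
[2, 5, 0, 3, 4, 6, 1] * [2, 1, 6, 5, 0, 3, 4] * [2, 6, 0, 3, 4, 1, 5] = [5, 3, 0, 1, 2, 4, 6]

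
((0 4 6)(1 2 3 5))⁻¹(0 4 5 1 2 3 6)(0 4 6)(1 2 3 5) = (0 4 6 1 2 3 5)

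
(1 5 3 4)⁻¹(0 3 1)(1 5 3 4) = (0 4 5)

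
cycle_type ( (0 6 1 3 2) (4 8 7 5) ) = 4.5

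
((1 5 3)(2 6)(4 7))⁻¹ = (1 3 5)(2 6)(4 7)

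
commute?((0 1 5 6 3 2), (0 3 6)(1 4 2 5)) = no:(0 1 5 6 3 2)*(0 3 6)(1 4 2 5) = (0 4 2 3 5), (0 3 6)(1 4 2 5)*(0 1 5 6 3 2) = (0 2 6 1 4)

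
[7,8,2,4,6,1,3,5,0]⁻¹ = [8,5,2,6,3,7,4,0,1]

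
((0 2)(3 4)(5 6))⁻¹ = (0 2)(3 4)(5 6)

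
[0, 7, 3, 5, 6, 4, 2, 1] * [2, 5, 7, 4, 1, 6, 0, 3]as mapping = [0→2, 1→3, 2→4, 3→6, 4→0, 5→1, 6→7, 7→5]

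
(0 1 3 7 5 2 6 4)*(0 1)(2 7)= (1 3 2 6 4)(5 7)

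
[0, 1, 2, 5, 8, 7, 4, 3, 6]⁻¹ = [0, 1, 2, 7, 6, 3, 8, 5, 4]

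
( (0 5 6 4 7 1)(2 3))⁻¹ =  (0 1 7 4 6 5)(2 3)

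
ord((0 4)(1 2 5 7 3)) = 10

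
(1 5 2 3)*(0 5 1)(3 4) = (0 5 2 4 3)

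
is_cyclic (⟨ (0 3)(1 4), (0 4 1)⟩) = no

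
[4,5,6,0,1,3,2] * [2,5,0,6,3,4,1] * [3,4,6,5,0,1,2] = [5,0,4,6,1,2,3]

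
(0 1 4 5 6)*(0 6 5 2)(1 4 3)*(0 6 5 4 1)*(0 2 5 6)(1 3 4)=(0 3 2)(1 4 5)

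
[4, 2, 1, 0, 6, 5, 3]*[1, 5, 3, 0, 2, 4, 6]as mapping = [0→2, 1→3, 2→5, 3→1, 4→6, 5→4, 6→0]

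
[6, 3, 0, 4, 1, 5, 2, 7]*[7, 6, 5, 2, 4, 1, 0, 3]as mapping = [0→0, 1→2, 2→7, 3→4, 4→6, 5→1, 6→5, 7→3]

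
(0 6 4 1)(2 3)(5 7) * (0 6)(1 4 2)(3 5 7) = (1 6 2 5 3)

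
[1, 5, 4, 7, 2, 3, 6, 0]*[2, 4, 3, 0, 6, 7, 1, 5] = [4, 7, 6, 5, 3, 0, 1, 2]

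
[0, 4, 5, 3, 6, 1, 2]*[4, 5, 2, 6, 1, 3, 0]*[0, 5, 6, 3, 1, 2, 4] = [1, 5, 3, 4, 0, 2, 6]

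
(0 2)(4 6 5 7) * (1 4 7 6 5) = (0 2)(1 4 5 6)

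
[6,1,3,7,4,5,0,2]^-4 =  [0,1,7,2,4,5,6,3]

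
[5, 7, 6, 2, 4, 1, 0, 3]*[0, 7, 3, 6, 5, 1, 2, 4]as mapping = [0→1, 1→4, 2→2, 3→3, 4→5, 5→7, 6→0, 7→6]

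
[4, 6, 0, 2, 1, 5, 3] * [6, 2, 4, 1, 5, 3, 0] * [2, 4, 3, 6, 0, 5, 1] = [5, 2, 1, 0, 3, 6, 4]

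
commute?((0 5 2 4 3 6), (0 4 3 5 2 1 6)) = no:(0 5 2 4 3 6) * (0 4 3 5 2 1 6) = (0 2 3)(1 6 4 5), (0 4 3 5 2 1 6) * (0 5 2 4 3 6) = (0 3 2 1)(4 6 5)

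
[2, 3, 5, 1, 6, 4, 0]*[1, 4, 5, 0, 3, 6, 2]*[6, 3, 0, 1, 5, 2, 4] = [2, 6, 4, 5, 0, 1, 3] 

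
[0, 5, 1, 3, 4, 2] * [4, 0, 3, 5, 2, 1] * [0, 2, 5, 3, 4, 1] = [4, 2, 0, 1, 5, 3]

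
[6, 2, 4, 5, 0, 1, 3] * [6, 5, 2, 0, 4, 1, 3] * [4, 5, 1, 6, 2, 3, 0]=[6, 1, 2, 5, 0, 3, 4]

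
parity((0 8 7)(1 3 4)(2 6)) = odd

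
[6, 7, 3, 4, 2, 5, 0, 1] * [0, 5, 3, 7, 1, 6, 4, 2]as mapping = [0→4, 1→2, 2→7, 3→1, 4→3, 5→6, 6→0, 7→5]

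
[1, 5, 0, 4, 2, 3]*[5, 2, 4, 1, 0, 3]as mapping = [0→2, 1→3, 2→5, 3→0, 4→4, 5→1]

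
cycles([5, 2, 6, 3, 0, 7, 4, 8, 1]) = (0 5 7 8 1 2 6 4)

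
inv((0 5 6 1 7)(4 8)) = (0 7 1 6 5)(4 8)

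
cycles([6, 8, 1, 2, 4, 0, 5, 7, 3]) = (0 6 5)(1 8 3 2)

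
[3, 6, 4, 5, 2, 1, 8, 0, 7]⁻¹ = [7, 5, 4, 0, 2, 3, 1, 8, 6]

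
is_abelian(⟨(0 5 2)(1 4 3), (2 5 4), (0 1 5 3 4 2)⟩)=no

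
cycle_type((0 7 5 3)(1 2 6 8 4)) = 4.5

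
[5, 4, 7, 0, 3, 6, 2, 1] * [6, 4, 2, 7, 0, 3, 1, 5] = [3, 0, 5, 6, 7, 1, 2, 4]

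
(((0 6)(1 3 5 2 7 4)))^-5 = (0 6)(1 3 5 2 7 4)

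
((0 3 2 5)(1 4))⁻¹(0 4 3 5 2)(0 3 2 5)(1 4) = (0 5 3 1 2)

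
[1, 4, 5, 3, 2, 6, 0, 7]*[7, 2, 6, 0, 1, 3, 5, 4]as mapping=[0→2, 1→1, 2→3, 3→0, 4→6, 5→5, 6→7, 7→4]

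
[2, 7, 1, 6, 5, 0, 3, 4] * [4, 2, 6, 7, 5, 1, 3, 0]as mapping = [0→6, 1→0, 2→2, 3→3, 4→1, 5→4, 6→7, 7→5]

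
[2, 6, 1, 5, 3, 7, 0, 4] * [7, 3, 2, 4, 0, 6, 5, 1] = [2, 5, 3, 6, 4, 1, 7, 0]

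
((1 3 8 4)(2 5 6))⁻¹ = (1 4 8 3)(2 6 5)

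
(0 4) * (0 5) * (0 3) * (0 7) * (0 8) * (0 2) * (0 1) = (0 4 5 3 7 8 2 1) 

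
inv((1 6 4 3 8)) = (1 8 3 4 6)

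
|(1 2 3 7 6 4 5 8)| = 8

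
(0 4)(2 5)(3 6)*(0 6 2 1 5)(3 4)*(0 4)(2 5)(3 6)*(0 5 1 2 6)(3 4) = (1 6 5 2 3)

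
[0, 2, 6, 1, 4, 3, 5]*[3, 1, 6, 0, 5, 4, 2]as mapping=[0→3, 1→6, 2→2, 3→1, 4→5, 5→0, 6→4]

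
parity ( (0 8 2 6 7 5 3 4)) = odd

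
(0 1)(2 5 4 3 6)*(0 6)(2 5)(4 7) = (0 1 6 5 7 4 3)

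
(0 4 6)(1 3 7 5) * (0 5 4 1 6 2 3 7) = (0 1 7 4 2 3)(5 6)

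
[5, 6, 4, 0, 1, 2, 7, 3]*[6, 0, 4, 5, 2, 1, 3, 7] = [1, 3, 2, 6, 0, 4, 7, 5]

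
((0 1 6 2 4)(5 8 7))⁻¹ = (0 4 2 6 1)(5 7 8)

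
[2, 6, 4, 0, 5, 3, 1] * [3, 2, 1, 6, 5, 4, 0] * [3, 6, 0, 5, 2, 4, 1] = [6, 3, 4, 5, 2, 1, 0]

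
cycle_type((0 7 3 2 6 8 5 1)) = 8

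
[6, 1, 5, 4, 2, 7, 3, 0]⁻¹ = [7, 1, 4, 6, 3, 2, 0, 5]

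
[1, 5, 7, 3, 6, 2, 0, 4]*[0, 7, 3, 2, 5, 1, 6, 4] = [7, 1, 4, 2, 6, 3, 0, 5]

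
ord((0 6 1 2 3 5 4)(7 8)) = 14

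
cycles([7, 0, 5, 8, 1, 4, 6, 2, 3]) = (0 7 2 5 4 1)(3 8)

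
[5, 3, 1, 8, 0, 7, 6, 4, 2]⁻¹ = [4, 2, 8, 1, 7, 0, 6, 5, 3]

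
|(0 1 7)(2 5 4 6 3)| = 15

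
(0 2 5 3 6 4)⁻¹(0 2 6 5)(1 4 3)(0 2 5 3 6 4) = (0 6 1)(2 5 4 3)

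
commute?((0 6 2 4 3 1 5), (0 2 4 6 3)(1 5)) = no:(0 6 2 4 3 1 5) * (0 2 4 6 3)(1 5) = (0 3 5 2 6 4), (0 2 4 6 3)(1 5) * (0 6 2 4 3 1 5) = (0 4 2 3 6 1)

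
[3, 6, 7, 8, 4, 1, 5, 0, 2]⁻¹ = [7, 5, 8, 0, 4, 6, 1, 2, 3]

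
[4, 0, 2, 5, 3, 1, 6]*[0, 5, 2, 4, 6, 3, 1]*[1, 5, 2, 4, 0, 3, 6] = [6, 1, 2, 4, 0, 3, 5]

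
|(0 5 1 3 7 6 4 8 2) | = 9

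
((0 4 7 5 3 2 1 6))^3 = (0 5 1 4 3 6 7 2)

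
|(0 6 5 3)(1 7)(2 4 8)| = 12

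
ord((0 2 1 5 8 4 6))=7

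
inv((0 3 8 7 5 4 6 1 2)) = (0 2 1 6 4 5 7 8 3)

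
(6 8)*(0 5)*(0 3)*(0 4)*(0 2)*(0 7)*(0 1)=(0 5 3 4 2 7 1)(6 8)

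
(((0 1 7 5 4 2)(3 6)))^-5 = (0 1 7 5 4 2)(3 6)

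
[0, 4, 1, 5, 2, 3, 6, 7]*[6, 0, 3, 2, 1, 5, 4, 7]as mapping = [0→6, 1→1, 2→0, 3→5, 4→3, 5→2, 6→4, 7→7]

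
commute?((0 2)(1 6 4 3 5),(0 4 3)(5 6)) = no:(0 2)(1 6 4 3 5)*(0 4 3)(5 6) = (0 2 4)(1 5)(3 6),(0 4 3)(5 6)*(0 2)(1 6 4 3 5) = (0 3 2)(1 6)(4 5)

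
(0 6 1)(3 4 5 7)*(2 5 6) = (0 2 5 7 3 4 6 1)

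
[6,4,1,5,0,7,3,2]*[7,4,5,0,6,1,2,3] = [2,6,4,1,7,3,0,5] 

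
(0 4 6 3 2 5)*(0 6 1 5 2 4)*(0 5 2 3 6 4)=(0 5 4 1 2 3)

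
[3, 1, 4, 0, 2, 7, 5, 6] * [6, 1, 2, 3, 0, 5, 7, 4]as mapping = [0→3, 1→1, 2→0, 3→6, 4→2, 5→4, 6→5, 7→7]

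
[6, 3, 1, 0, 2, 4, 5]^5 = [1, 4, 5, 2, 6, 0, 3]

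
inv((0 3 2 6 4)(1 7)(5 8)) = (0 4 6 2 3)(1 7)(5 8)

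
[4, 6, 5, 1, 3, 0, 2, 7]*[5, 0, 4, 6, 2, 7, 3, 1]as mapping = [0→2, 1→3, 2→7, 3→0, 4→6, 5→5, 6→4, 7→1]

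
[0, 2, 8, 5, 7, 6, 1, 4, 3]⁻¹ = [0, 6, 1, 8, 7, 3, 5, 4, 2]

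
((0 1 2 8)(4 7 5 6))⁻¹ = (0 8 2 1)(4 6 5 7)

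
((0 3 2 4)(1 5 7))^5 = (0 3 2 4)(1 7 5)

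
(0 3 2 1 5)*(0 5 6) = (0 3 2 1 6)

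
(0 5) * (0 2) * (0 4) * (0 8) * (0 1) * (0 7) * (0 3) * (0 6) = (0 5 2 4 8 1 7 3 6)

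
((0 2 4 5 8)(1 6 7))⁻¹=(0 8 5 4 2)(1 7 6)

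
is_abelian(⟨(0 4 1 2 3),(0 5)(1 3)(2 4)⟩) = no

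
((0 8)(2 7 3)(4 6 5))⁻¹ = (0 8)(2 3 7)(4 5 6)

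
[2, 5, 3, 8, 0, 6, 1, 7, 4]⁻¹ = [4, 6, 0, 2, 8, 1, 5, 7, 3]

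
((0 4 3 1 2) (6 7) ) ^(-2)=(0 1 4 2 3) 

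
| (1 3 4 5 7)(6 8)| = 10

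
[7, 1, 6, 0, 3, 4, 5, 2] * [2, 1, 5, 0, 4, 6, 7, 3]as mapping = [0→3, 1→1, 2→7, 3→2, 4→0, 5→4, 6→6, 7→5]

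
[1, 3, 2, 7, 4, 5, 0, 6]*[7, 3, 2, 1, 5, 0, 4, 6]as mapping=[0→3, 1→1, 2→2, 3→6, 4→5, 5→0, 6→7, 7→4]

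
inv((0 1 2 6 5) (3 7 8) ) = (0 5 6 2 1) (3 8 7) 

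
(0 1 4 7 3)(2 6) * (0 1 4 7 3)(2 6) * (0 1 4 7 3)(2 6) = (0 7 1 3 4)(2 6)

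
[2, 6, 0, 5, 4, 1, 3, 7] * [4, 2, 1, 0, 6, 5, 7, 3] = [1, 7, 4, 5, 6, 2, 0, 3]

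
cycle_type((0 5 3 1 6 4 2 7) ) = 8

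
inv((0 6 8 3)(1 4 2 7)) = (0 3 8 6)(1 7 2 4)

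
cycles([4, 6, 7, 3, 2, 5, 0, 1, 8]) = (0 4 2 7 1 6)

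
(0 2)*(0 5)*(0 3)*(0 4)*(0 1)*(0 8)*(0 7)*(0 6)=(0 2 5 3 4 1 8 7 6)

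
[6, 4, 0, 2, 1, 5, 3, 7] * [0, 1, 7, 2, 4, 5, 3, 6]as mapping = [0→3, 1→4, 2→0, 3→7, 4→1, 5→5, 6→2, 7→6]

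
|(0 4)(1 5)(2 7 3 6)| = 4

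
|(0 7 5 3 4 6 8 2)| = 8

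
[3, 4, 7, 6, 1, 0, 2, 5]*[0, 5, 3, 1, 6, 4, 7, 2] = [1, 6, 2, 7, 5, 0, 3, 4]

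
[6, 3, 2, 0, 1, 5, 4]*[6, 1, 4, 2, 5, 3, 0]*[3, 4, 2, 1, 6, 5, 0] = [3, 2, 6, 0, 4, 1, 5]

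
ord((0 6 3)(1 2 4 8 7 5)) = 6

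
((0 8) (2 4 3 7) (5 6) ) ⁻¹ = (0 8) (2 7 3 4) (5 6) 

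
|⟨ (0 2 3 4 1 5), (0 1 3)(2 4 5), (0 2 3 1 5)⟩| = 720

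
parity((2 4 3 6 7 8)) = odd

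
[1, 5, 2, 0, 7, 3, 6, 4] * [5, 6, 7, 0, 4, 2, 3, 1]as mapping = [0→6, 1→2, 2→7, 3→5, 4→1, 5→0, 6→3, 7→4]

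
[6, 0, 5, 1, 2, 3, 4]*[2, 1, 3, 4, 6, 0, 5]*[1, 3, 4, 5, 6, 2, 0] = [2, 4, 1, 3, 5, 6, 0]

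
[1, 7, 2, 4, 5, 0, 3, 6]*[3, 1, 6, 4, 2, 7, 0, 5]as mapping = [0→1, 1→5, 2→6, 3→2, 4→7, 5→3, 6→4, 7→0]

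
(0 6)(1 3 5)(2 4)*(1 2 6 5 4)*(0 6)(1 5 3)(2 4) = (0 3 2 5 4)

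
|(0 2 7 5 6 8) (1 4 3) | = 6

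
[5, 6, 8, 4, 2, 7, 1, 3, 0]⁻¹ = [8, 6, 4, 7, 3, 0, 1, 5, 2]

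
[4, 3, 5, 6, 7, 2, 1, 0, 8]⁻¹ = [7, 6, 5, 1, 0, 2, 3, 4, 8]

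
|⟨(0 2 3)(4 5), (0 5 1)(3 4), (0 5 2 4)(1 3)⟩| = 720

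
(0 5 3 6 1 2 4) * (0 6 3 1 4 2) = (0 5 1) (4 6) 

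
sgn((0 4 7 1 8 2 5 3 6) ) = 1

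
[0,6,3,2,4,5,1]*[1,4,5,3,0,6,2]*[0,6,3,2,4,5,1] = [6,3,2,5,0,1,4]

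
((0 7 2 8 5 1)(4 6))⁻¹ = (0 1 5 8 2 7)(4 6)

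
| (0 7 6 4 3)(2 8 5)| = 15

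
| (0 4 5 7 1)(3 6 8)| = 15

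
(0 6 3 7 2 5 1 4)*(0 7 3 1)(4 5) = (0 6 1 5)(2 4 7)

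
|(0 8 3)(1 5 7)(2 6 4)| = 3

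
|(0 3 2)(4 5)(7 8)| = 6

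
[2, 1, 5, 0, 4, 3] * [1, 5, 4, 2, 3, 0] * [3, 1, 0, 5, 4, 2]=[4, 2, 3, 1, 5, 0]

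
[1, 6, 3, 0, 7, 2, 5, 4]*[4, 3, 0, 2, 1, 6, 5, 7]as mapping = [0→3, 1→5, 2→2, 3→4, 4→7, 5→0, 6→6, 7→1]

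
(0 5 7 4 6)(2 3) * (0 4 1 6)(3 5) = (0 3 2 5 7 1 6 4)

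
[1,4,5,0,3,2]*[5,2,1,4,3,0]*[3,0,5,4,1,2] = [5,4,3,2,1,0]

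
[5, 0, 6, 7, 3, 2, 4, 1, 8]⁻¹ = [1, 7, 5, 4, 6, 0, 2, 3, 8]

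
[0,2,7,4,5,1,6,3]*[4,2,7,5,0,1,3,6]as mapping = [0→4,1→7,2→6,3→0,4→1,5→2,6→3,7→5]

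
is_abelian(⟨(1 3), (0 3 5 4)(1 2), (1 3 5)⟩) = no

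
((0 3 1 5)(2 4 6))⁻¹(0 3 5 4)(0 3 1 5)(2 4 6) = (0 6 3 1)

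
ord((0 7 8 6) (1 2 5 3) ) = 4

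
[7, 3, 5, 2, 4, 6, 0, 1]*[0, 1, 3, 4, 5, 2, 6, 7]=[7, 4, 2, 3, 5, 6, 0, 1]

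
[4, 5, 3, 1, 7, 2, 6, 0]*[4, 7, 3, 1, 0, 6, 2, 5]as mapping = [0→0, 1→6, 2→1, 3→7, 4→5, 5→3, 6→2, 7→4]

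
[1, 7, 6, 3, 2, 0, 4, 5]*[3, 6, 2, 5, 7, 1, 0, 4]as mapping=[0→6, 1→4, 2→0, 3→5, 4→2, 5→3, 6→7, 7→1]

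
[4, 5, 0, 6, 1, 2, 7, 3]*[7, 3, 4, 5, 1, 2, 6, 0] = [1, 2, 7, 6, 3, 4, 0, 5]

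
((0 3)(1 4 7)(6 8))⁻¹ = (0 3)(1 7 4)(6 8)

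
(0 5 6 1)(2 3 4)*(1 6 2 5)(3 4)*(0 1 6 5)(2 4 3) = (0 6 5 4)(2 3)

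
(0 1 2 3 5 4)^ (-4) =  (0 2 5)(1 3 4)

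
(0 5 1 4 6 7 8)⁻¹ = (0 8 7 6 4 1 5)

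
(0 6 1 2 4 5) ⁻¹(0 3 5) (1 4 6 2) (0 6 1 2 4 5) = (0 6 3) (1 4 2 5) 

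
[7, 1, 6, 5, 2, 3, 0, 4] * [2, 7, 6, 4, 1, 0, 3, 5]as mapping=[0→5, 1→7, 2→3, 3→0, 4→6, 5→4, 6→2, 7→1]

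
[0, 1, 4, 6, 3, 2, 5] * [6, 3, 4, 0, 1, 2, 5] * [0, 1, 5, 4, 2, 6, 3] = [3, 4, 1, 6, 0, 2, 5] 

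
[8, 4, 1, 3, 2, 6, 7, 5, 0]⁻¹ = [8, 2, 4, 3, 1, 7, 5, 6, 0]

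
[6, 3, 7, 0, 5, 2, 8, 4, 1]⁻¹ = [3, 8, 5, 1, 7, 4, 0, 2, 6]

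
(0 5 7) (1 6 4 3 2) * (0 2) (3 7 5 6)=(0 6 4 7 2 1 3) 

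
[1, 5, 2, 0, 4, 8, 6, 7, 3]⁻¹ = [3, 0, 2, 8, 4, 1, 6, 7, 5]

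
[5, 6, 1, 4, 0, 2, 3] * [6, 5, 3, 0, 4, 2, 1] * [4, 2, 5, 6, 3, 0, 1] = [5, 2, 0, 3, 1, 6, 4]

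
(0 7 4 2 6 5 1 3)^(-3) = (0 5 4 3 6 7 1 2)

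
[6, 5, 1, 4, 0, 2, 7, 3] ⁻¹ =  [4, 2, 5, 7, 3, 1, 0, 6] 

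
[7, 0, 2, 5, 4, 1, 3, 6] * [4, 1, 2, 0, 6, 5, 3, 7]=[7, 4, 2, 5, 6, 1, 0, 3]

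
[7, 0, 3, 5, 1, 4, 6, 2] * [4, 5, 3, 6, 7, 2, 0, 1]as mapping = [0→1, 1→4, 2→6, 3→2, 4→5, 5→7, 6→0, 7→3]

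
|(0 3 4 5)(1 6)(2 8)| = 4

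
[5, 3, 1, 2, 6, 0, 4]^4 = [0, 3, 1, 2, 4, 5, 6]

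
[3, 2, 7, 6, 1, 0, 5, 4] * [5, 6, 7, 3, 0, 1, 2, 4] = [3, 7, 4, 2, 6, 5, 1, 0] 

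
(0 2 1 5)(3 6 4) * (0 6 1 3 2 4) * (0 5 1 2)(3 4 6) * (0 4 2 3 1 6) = (1 6 5)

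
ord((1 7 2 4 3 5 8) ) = 7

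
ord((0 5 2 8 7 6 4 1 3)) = 9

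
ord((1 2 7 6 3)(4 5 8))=15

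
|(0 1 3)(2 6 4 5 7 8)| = 6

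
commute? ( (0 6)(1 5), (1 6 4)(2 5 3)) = no: (0 6)(1 5) * (1 6 4)(2 5 3) = (0 4 1 3 2 5 6), (1 6 4)(2 5 3) * (0 6)(1 5) = (0 6 4 5 3 2 1)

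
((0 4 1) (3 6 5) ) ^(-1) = (0 1 4) (3 5 6) 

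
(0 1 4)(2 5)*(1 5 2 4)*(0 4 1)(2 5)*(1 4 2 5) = (0 5 4 2 1)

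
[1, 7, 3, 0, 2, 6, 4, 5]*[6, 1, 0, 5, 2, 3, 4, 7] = [1, 7, 5, 6, 0, 4, 2, 3]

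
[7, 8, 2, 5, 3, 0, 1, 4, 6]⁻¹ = [5, 6, 2, 4, 7, 3, 8, 0, 1]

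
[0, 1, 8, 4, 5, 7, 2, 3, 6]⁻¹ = [0, 1, 6, 7, 3, 4, 8, 5, 2]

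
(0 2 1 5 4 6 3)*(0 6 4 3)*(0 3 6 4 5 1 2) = (3 4 5 6)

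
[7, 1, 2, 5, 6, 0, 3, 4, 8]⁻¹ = [5, 1, 2, 6, 7, 3, 4, 0, 8]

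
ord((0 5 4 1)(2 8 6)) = 12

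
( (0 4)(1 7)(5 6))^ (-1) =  (0 4)(1 7)(5 6)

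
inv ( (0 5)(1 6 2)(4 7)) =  (0 5)(1 2 6)(4 7)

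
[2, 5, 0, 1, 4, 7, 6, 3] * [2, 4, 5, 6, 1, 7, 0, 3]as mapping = [0→5, 1→7, 2→2, 3→4, 4→1, 5→3, 6→0, 7→6]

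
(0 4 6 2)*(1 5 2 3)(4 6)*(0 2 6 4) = (0 4)(1 5 6 3)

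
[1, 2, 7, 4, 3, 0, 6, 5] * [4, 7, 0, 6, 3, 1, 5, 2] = [7, 0, 2, 3, 6, 4, 5, 1]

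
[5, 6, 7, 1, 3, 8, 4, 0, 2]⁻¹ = [7, 3, 8, 4, 6, 0, 1, 2, 5]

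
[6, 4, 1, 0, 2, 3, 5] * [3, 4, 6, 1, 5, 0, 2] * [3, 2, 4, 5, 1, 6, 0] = [4, 6, 1, 5, 0, 2, 3] 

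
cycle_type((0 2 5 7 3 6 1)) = 7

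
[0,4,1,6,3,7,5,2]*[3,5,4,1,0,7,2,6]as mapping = [0→3,1→0,2→5,3→2,4→1,5→6,6→7,7→4]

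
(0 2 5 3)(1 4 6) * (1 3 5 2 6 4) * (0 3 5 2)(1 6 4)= (0 4 1 6 5 2)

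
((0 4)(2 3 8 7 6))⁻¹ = (0 4)(2 6 7 8 3)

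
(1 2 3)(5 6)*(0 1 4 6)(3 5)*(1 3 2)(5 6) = (0 3 4 5)(2 6)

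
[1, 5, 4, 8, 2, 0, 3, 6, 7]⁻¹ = [5, 0, 4, 6, 2, 1, 7, 8, 3]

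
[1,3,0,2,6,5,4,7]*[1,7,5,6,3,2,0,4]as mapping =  [0→7,1→6,2→1,3→5,4→0,5→2,6→3,7→4]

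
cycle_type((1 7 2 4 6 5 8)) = 7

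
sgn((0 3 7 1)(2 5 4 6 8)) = -1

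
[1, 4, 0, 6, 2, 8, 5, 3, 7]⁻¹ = [2, 0, 4, 7, 1, 6, 3, 8, 5]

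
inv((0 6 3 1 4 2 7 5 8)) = (0 8 5 7 2 4 1 3 6)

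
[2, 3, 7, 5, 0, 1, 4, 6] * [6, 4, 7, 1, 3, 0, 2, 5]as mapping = [0→7, 1→1, 2→5, 3→0, 4→6, 5→4, 6→3, 7→2]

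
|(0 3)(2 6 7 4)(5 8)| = 4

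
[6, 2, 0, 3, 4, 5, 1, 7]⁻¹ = [2, 6, 1, 3, 4, 5, 0, 7]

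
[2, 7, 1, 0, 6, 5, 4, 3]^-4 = [2, 7, 1, 0, 4, 5, 6, 3]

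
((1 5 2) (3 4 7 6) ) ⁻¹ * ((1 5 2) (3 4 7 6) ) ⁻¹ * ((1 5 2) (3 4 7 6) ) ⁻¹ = (3 4 7 6) 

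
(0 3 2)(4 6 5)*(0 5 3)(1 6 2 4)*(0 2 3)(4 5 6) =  (0 2 6)(1 4 3 5)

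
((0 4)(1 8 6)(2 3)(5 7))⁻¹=(0 4)(1 6 8)(2 3)(5 7)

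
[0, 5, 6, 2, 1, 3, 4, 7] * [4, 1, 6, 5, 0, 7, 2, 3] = [4, 7, 2, 6, 1, 5, 0, 3]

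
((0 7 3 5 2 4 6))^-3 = (0 2 7 4 3 6 5)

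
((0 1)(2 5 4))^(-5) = (0 1)(2 5 4)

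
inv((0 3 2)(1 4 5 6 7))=(0 2 3)(1 7 6 5 4)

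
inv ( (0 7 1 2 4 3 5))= (0 5 3 4 2 1 7)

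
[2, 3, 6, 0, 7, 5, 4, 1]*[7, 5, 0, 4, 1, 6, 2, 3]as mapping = [0→0, 1→4, 2→2, 3→7, 4→3, 5→6, 6→1, 7→5]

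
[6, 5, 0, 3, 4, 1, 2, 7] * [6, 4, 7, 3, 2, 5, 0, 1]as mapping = [0→0, 1→5, 2→6, 3→3, 4→2, 5→4, 6→7, 7→1]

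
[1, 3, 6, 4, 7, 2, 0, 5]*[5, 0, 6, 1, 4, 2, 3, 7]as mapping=[0→0, 1→1, 2→3, 3→4, 4→7, 5→6, 6→5, 7→2]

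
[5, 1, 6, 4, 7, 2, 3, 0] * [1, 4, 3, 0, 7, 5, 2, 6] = [5, 4, 2, 7, 6, 3, 0, 1] 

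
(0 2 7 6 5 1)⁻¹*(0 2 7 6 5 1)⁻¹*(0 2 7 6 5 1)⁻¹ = (0 6)(1 7)(2 5)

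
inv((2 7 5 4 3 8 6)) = (2 6 8 3 4 5 7)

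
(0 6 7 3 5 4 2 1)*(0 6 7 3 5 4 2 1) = (0 7 5 2)(1 6 3 4)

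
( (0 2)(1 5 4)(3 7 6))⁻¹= (0 2)(1 4 5)(3 6 7)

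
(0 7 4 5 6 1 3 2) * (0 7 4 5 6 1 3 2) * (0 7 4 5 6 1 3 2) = (0 5 3 7 6 2 4 1)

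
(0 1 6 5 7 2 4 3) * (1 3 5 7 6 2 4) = (0 3)(1 2)(4 5 6 7)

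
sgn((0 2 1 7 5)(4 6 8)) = 1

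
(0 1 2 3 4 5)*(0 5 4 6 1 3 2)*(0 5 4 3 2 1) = (0 2 1 5 4 3 6) 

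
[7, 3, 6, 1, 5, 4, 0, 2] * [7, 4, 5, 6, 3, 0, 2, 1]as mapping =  [0→1, 1→6, 2→2, 3→4, 4→0, 5→3, 6→7, 7→5]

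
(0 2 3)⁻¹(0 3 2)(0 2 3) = (0 3 2)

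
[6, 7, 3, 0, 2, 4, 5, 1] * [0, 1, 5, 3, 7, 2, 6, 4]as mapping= [0→6, 1→4, 2→3, 3→0, 4→5, 5→7, 6→2, 7→1]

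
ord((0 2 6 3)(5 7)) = 4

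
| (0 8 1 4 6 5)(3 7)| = 6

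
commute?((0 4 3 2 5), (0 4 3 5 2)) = no:(0 4 3 2 5)*(0 4 3 5 2) = (0 3)(4 5), (0 4 3 5 2)*(0 4 3 2 5) = (0 3)(2 4)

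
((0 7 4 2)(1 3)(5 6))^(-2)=(0 4)(2 7)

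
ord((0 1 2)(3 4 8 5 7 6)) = 6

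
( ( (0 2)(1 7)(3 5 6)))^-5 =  (0 2)(1 7)(3 5 6)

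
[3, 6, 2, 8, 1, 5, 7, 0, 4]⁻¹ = [7, 4, 2, 0, 8, 5, 1, 6, 3]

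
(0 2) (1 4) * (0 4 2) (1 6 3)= (1 2 4 6 3) 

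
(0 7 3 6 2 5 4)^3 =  (0 6 4 3 5 7 2)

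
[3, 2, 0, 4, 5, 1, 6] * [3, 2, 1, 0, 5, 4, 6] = [0, 1, 3, 5, 4, 2, 6]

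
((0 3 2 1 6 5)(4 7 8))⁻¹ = (0 5 6 1 2 3)(4 8 7)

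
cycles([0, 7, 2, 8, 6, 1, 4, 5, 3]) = (1 7 5)(3 8)(4 6)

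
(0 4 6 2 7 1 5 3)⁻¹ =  (0 3 5 1 7 2 6 4)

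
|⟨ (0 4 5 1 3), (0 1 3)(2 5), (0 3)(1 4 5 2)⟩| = 720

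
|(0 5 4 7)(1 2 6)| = 12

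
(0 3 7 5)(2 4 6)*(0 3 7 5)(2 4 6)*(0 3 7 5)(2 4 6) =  (0 5 7 3)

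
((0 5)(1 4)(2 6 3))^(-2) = (2 6 3)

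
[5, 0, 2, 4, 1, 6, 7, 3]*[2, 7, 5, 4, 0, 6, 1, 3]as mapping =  [0→6, 1→2, 2→5, 3→0, 4→7, 5→1, 6→3, 7→4]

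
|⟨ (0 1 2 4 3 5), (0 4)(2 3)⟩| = 120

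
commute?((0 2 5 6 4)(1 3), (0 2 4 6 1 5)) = no:(0 2 5 6 4)(1 3)*(0 2 4 6 1 5) = (0 4 2)(1 3 5), (0 2 4 6 1 5)*(0 2 5 6 4)(1 3) = (0 5 2)(1 6 3)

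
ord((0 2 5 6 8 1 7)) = 7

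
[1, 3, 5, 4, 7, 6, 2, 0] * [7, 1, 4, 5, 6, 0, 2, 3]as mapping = [0→1, 1→5, 2→0, 3→6, 4→3, 5→2, 6→4, 7→7]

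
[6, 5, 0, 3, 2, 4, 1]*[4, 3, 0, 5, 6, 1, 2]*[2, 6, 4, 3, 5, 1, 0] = [4, 6, 5, 1, 2, 0, 3]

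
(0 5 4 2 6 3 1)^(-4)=(0 2 1 4 3 5 6)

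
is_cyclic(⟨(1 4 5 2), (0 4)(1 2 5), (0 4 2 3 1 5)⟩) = no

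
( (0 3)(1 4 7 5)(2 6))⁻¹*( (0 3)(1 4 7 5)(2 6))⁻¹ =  (1 7)(4 5)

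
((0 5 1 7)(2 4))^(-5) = (0 7 1 5)(2 4)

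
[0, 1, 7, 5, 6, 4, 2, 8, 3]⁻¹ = [0, 1, 6, 8, 5, 3, 4, 2, 7]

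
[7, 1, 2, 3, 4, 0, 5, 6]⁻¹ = [5, 1, 2, 3, 4, 6, 7, 0]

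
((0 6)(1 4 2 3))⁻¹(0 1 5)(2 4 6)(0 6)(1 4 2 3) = (0 3 2)(4 5 6)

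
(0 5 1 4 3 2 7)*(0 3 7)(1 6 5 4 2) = (0 4 7 3 1 2)(5 6)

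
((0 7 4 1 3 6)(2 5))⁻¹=(0 6 3 1 4 7)(2 5)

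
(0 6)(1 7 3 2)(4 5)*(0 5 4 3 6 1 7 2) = (0 1 2 7 6 5 3)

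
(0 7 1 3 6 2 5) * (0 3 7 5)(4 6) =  (0 5 3 4 6 2)(1 7)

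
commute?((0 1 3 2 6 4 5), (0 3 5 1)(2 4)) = no:(0 1 3 2 6 4 5)*(0 3 5 1)(2 4) = (1 5 3 4)(2 6), (0 3 5 1)(2 4)*(0 1 3 2 6 4 5) = (0 2 5 3)(4 6)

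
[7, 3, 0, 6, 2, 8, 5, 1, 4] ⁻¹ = [2, 7, 4, 1, 8, 6, 3, 0, 5] 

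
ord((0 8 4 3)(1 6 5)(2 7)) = 12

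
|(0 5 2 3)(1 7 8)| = 12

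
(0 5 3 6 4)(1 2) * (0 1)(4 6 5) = (0 4 1 2)(3 5)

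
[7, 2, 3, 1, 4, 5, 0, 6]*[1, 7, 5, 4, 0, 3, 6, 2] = [2, 5, 4, 7, 0, 3, 1, 6]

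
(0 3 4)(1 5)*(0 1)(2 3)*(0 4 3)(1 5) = (0 2)(4 5)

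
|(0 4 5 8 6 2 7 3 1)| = 9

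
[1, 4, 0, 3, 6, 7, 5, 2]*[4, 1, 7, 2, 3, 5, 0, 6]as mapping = [0→1, 1→3, 2→4, 3→2, 4→0, 5→6, 6→5, 7→7]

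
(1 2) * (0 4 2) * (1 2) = (0 4 1)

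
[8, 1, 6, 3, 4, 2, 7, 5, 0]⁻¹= [8, 1, 5, 3, 4, 7, 2, 6, 0]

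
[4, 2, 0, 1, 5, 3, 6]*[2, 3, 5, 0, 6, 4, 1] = [6, 5, 2, 3, 4, 0, 1]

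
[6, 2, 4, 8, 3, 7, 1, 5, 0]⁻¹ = [8, 6, 1, 4, 2, 7, 0, 5, 3]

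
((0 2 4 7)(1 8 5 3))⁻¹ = (0 7 4 2)(1 3 5 8)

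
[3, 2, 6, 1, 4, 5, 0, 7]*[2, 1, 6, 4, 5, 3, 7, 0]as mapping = [0→4, 1→6, 2→7, 3→1, 4→5, 5→3, 6→2, 7→0]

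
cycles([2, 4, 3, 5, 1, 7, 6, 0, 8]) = (0 2 3 5 7)(1 4)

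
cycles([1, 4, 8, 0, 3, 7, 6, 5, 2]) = (0 1 4 3)(2 8)(5 7)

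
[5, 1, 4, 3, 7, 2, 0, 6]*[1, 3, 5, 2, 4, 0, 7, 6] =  [0, 3, 4, 2, 6, 5, 1, 7]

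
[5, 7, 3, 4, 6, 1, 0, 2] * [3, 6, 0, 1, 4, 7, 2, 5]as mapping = [0→7, 1→5, 2→1, 3→4, 4→2, 5→6, 6→3, 7→0]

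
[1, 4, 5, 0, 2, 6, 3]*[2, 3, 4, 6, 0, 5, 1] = [3, 0, 5, 2, 4, 1, 6]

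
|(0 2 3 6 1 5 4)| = 7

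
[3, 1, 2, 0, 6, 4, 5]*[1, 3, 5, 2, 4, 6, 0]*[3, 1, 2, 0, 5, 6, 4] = [2, 0, 6, 1, 3, 5, 4]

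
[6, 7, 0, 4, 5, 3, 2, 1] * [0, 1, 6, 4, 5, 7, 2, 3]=[2, 3, 0, 5, 7, 4, 6, 1]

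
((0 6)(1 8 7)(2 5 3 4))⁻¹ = (0 6)(1 7 8)(2 4 3 5)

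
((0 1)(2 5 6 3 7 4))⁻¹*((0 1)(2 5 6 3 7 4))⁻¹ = (2 7 6)(3 5 4)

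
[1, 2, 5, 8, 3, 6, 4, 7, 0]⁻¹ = [8, 0, 1, 4, 6, 2, 5, 7, 3]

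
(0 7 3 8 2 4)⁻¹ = (0 4 2 8 3 7)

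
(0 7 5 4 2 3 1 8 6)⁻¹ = (0 6 8 1 3 2 4 5 7)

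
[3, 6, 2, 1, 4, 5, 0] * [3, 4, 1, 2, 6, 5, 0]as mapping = [0→2, 1→0, 2→1, 3→4, 4→6, 5→5, 6→3]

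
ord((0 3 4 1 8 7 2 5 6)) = 9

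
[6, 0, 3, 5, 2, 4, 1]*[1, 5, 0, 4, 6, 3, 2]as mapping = [0→2, 1→1, 2→4, 3→3, 4→0, 5→6, 6→5]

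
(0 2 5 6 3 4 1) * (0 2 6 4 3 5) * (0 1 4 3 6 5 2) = (0 5 3 6 2 1) 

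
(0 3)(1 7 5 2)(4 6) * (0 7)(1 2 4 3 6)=(0 6 3 7 5 4 1)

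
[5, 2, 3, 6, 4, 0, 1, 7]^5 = [5, 2, 3, 6, 4, 0, 1, 7]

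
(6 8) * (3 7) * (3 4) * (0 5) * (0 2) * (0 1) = (0 5 2 1)(3 7 4)(6 8)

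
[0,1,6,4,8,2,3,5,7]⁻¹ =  [0,1,5,6,3,7,2,8,4]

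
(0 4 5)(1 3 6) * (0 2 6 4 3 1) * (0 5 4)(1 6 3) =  (0 1 6 5 2 3)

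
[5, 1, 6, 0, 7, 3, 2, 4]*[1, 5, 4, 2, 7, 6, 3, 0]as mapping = [0→6, 1→5, 2→3, 3→1, 4→0, 5→2, 6→4, 7→7]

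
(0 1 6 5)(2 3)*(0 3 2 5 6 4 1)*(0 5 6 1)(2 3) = (0 5 2 3 6 1 4)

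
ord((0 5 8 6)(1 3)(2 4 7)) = 12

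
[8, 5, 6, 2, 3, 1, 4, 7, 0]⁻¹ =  [8, 5, 3, 4, 6, 1, 2, 7, 0]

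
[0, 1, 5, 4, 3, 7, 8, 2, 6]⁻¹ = [0, 1, 7, 4, 3, 2, 8, 5, 6]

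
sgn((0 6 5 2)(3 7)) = 1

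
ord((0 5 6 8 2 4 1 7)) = 8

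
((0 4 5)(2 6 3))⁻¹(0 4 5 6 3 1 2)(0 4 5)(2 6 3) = (0 3 2 1 6 4 5)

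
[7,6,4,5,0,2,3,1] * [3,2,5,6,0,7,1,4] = [4,1,0,7,3,5,6,2]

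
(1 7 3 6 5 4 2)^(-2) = (1 4 6 7 2 5 3)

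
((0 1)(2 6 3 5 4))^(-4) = (2 6 3 5 4)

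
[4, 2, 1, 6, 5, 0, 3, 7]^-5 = [4, 2, 1, 6, 5, 0, 3, 7]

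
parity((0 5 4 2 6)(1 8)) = odd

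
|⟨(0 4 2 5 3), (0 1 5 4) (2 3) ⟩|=360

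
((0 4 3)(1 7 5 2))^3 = (1 2 5 7)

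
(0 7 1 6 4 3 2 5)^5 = (0 3 1 5 4 7 2 6)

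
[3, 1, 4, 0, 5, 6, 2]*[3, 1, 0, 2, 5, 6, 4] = [2, 1, 5, 3, 6, 4, 0]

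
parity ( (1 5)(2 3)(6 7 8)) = even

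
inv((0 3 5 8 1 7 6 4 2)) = (0 2 4 6 7 1 8 5 3)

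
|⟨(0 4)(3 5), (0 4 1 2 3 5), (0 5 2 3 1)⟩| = 720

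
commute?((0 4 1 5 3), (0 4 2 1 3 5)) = no:(0 4 1 5 3) * (0 4 2 1 3 5) = (0 2 1)(3 4), (0 4 2 1 3 5) * (0 4 1 5 3) = (0 1)(2 5 4)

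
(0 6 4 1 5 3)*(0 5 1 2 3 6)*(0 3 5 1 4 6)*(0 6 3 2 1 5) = (0 2)(1 4)(3 5 6)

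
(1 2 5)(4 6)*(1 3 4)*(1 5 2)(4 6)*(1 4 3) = (1 4 3 6 5)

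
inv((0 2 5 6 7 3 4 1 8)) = (0 8 1 4 3 7 6 5 2)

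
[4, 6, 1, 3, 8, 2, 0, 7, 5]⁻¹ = [6, 2, 5, 3, 0, 8, 1, 7, 4]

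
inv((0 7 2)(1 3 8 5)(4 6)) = (0 2 7)(1 5 8 3)(4 6)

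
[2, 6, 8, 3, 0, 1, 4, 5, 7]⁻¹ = [4, 5, 0, 3, 6, 7, 1, 8, 2]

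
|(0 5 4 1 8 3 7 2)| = 8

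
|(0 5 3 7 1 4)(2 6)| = 6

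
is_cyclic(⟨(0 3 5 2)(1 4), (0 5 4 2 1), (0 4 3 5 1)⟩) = no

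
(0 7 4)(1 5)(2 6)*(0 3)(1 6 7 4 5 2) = (0 4 3)(1 2 7 5 6)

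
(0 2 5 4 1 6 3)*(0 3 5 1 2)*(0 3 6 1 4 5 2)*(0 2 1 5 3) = (1 5 3 6)(2 4)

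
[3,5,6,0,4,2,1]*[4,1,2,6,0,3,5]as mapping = [0→6,1→3,2→5,3→4,4→0,5→2,6→1]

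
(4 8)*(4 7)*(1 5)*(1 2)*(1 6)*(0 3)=(0 3)(1 5 2 6)(4 8 7)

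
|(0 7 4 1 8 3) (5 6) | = 6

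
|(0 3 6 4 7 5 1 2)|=8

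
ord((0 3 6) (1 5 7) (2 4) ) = 6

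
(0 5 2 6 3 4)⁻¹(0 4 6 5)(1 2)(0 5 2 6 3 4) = (0 3 2 5)(1 6)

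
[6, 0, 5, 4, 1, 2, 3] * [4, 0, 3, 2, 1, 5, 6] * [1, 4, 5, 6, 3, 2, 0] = [0, 3, 2, 4, 1, 6, 5]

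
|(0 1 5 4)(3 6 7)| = 12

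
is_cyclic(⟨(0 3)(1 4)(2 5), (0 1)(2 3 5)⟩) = no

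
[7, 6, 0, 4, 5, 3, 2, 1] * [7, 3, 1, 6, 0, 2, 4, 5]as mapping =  [0→5, 1→4, 2→7, 3→0, 4→2, 5→6, 6→1, 7→3]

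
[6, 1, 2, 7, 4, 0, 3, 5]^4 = [5, 1, 2, 6, 4, 7, 0, 3]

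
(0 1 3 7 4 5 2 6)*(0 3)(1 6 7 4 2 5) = (0 6 3 4 1)(2 7)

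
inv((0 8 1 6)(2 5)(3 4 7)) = (0 6 1 8)(2 5)(3 7 4)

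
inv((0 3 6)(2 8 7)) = (0 6 3)(2 7 8)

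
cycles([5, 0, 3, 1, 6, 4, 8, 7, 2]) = (0 5 4 6 8 2 3 1) 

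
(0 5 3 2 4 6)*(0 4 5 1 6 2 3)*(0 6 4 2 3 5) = (0 1 4 3 5 6 2)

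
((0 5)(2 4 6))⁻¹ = (0 5)(2 6 4)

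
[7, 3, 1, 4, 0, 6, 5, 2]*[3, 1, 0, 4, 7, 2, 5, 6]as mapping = [0→6, 1→4, 2→1, 3→7, 4→3, 5→5, 6→2, 7→0]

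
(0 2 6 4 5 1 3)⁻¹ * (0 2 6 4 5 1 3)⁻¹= (0 1 4 2 3 5 6)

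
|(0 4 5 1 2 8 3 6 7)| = 9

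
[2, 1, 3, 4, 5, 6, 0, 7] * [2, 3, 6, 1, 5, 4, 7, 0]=[6, 3, 1, 5, 4, 7, 2, 0]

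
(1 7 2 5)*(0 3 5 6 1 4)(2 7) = (0 3 5 4)(1 2 6)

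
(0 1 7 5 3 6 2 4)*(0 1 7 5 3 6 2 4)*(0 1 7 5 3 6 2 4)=(0 5 2 1 3 4 7 6)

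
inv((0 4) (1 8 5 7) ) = (0 4) (1 7 5 8) 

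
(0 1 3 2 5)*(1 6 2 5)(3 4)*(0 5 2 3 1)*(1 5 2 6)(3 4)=(0 1 3 6 4 5 2)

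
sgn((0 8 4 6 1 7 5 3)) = -1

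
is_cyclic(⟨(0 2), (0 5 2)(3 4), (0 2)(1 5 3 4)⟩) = no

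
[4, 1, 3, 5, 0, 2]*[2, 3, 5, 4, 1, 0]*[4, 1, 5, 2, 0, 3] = [1, 2, 0, 4, 5, 3]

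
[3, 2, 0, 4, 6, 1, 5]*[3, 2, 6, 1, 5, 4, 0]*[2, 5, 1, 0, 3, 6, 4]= [5, 4, 0, 6, 2, 1, 3]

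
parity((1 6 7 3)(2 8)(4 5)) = odd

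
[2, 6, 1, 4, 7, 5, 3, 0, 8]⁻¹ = [7, 2, 0, 6, 3, 5, 1, 4, 8]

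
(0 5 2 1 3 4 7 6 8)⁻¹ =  (0 8 6 7 4 3 1 2 5)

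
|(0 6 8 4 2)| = 5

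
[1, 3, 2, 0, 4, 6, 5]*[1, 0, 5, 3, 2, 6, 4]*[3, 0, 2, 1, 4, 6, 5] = [3, 1, 6, 0, 2, 4, 5]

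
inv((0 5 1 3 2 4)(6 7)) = (0 4 2 3 1 5)(6 7)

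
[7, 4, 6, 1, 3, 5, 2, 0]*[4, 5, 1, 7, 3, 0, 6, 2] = [2, 3, 6, 5, 7, 0, 1, 4]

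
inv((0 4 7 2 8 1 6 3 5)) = (0 5 3 6 1 8 2 7 4)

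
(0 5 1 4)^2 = (0 1)(4 5)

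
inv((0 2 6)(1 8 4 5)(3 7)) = (0 6 2)(1 5 4 8)(3 7)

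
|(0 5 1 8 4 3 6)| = 7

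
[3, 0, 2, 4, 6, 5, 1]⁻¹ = [1, 6, 2, 0, 3, 5, 4]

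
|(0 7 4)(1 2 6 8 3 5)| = 6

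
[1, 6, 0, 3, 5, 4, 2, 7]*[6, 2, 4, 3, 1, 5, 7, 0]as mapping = [0→2, 1→7, 2→6, 3→3, 4→5, 5→1, 6→4, 7→0]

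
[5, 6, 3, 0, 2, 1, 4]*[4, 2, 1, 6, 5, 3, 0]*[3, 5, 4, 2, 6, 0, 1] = [2, 3, 1, 6, 5, 4, 0]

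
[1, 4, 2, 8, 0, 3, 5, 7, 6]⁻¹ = [4, 0, 2, 5, 1, 6, 8, 7, 3]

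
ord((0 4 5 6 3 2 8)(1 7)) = 14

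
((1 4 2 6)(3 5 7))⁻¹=(1 6 2 4)(3 7 5)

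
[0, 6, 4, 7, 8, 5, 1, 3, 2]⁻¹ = [0, 6, 8, 7, 2, 5, 1, 3, 4]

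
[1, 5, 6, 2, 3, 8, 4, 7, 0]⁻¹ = [8, 0, 3, 4, 6, 1, 2, 7, 5]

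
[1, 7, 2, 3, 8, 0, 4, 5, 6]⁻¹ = [5, 0, 2, 3, 6, 7, 8, 1, 4]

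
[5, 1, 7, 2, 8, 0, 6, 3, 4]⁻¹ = [5, 1, 3, 7, 8, 0, 6, 2, 4]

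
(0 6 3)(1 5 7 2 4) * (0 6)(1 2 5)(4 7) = (2 7 5 4)(3 6)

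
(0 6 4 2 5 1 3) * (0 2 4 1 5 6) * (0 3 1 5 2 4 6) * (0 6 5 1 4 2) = (0 3 2 6 1 4 5) 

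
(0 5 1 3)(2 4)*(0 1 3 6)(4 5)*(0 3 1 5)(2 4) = (0 2)(1 6 3 5)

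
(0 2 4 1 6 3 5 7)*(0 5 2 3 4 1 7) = (0 3 2 1 6 4 7 5)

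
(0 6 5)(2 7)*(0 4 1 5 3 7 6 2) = (0 2 6 3 7)(1 5 4)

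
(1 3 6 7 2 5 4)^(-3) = (1 2 3 5 6 4 7)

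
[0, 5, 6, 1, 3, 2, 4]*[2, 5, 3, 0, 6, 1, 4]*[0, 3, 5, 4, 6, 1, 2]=[5, 3, 6, 1, 0, 4, 2]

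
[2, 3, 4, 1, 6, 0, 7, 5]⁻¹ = [5, 3, 0, 1, 2, 7, 4, 6]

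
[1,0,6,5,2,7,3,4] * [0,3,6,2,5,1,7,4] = [3,0,7,1,6,4,2,5]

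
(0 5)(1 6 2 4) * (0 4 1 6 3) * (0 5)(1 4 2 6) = (1 3 5 2 4)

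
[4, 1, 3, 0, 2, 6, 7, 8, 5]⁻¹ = [3, 1, 4, 2, 0, 8, 5, 6, 7]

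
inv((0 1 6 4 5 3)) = (0 3 5 4 6 1)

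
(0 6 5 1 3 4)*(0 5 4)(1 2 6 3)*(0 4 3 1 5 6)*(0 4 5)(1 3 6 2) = (0 3 5 1)(2 4)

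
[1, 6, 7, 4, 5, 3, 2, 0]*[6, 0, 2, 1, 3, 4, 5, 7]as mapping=[0→0, 1→5, 2→7, 3→3, 4→4, 5→1, 6→2, 7→6]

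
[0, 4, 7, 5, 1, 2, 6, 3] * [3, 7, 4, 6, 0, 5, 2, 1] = [3, 0, 1, 5, 7, 4, 2, 6]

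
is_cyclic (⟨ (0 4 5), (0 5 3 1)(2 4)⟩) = no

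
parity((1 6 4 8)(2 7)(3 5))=odd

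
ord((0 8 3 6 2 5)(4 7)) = 6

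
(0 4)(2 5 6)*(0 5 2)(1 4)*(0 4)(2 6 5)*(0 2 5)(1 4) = (0 4 5)(1 2 6)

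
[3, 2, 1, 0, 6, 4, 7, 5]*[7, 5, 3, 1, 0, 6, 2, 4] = [1, 3, 5, 7, 2, 0, 4, 6]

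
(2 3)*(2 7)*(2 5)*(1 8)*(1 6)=(1 8 6)(2 3 7 5)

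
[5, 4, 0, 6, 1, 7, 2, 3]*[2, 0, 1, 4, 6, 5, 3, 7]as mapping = [0→5, 1→6, 2→2, 3→3, 4→0, 5→7, 6→1, 7→4]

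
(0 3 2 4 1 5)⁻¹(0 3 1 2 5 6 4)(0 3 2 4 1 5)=(0 6 1 3 2 5 4)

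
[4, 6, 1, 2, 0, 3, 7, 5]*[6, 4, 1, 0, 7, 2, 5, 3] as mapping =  [0→7, 1→5, 2→4, 3→1, 4→6, 5→0, 6→3, 7→2] 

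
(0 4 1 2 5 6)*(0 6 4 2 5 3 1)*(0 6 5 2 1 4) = (0 1 2 3 4 6 5)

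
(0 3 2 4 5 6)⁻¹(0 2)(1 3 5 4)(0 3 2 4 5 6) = (1 2 6 5)(3 4)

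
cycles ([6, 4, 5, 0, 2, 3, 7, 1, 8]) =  (0 6 7 1 4 2 5 3)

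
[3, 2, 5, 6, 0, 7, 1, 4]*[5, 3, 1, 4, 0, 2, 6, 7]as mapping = [0→4, 1→1, 2→2, 3→6, 4→5, 5→7, 6→3, 7→0]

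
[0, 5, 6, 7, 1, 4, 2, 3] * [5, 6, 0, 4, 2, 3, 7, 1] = [5, 3, 7, 1, 6, 2, 0, 4]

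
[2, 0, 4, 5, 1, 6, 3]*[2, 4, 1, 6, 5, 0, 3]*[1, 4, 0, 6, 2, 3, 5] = [4, 0, 3, 1, 2, 6, 5]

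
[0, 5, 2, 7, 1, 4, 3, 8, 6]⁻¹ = [0, 4, 2, 6, 5, 1, 8, 3, 7]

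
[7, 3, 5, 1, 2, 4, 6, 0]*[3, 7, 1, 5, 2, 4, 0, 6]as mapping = [0→6, 1→5, 2→4, 3→7, 4→1, 5→2, 6→0, 7→3]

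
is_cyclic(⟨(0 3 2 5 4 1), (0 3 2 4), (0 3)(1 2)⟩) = no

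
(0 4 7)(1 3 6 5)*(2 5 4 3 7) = (0 3 6 4 2 5 1 7)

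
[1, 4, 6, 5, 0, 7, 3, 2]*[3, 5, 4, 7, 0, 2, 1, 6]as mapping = [0→5, 1→0, 2→1, 3→2, 4→3, 5→6, 6→7, 7→4]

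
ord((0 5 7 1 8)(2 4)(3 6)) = 10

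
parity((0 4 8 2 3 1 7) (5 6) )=odd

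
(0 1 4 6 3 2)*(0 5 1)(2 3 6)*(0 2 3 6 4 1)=(0 2 5)(3 6 4)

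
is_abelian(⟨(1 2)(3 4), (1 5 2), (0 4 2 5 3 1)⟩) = no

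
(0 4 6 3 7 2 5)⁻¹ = (0 5 2 7 3 6 4)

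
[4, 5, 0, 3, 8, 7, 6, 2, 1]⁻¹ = [2, 8, 7, 3, 0, 1, 6, 5, 4]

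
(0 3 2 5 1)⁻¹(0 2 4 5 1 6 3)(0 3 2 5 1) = (0 6 2 3 5 4 1)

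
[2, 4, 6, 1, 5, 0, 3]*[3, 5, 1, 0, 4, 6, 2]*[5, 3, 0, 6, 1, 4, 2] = [3, 1, 0, 4, 2, 6, 5]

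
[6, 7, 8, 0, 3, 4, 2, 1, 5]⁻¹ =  [3, 7, 6, 4, 5, 8, 0, 1, 2]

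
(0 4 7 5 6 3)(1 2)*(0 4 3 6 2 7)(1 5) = (0 3 4)(1 7)(2 5)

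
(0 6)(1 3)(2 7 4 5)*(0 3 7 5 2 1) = (0 6 3)(1 7 4 2 5)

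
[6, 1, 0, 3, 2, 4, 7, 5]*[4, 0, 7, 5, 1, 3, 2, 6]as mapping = [0→2, 1→0, 2→4, 3→5, 4→7, 5→1, 6→6, 7→3]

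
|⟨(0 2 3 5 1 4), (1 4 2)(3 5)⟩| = 720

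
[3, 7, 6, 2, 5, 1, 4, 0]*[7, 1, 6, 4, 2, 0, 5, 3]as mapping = [0→4, 1→3, 2→5, 3→6, 4→0, 5→1, 6→2, 7→7]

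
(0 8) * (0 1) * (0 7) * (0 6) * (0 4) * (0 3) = (0 8 1 7 6 4 3)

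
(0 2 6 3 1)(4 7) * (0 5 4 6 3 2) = (1 5 4 7 6 2 3)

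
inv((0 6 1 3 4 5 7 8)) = (0 8 7 5 4 3 1 6)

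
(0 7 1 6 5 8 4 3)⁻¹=(0 3 4 8 5 6 1 7)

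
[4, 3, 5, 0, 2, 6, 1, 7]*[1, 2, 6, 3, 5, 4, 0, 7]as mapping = [0→5, 1→3, 2→4, 3→1, 4→6, 5→0, 6→2, 7→7]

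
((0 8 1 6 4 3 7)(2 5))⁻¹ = (0 7 3 4 6 1 8)(2 5)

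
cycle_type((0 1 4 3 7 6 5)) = 7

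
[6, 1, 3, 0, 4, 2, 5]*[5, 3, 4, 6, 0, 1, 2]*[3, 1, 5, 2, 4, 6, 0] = [5, 2, 0, 6, 3, 4, 1]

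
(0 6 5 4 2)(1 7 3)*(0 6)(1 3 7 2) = (1 2 6 5 4)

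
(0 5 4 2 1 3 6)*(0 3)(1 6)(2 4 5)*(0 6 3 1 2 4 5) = (0 4 5)(1 6)(2 3)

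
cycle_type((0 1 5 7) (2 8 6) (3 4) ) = 2.3.4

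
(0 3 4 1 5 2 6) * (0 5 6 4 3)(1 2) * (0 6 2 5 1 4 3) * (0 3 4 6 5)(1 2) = (0 5 6 2 4)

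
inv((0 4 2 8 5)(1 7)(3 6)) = (0 5 8 2 4)(1 7)(3 6)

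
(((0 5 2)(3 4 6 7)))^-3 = (3 4 6 7)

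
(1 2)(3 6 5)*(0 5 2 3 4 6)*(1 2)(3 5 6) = (0 6 1 5 4 3)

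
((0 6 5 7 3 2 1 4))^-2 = (0 1 3 5)(2 7 6 4)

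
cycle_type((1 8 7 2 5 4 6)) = 7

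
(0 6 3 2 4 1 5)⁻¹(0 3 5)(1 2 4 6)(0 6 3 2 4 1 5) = (0 6 2)(1 3 5 4)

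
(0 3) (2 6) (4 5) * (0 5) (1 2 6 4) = (0 3 5 1 2 4) 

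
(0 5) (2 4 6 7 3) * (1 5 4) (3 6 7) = (0 4 7 6 3 2 1 5) 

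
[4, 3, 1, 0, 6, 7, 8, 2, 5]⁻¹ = [3, 2, 7, 1, 0, 8, 4, 5, 6]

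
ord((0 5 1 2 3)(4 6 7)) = 15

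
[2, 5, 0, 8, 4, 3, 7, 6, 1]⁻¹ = [2, 8, 0, 5, 4, 1, 7, 6, 3]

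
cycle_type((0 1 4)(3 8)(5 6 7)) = 2.3^2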